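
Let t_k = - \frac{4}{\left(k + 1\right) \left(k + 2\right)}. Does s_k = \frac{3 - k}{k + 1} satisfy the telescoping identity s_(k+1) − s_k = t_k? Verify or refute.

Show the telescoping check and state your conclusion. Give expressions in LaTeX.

Valid: the claim telescopes to t_k.

s_(k+1) = (2 - k)/(k + 2)
s_(k+1) − s_k = -4/(k**2 + 3*k + 2)
(s_(k+1) − s_k) − t_k = 0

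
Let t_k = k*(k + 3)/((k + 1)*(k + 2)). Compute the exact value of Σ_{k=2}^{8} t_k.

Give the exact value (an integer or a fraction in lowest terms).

The ratio is (k + 1)**2*(k + 4)/(k*(k + 3)**2).
Gosper form: A/B · C(k+1)/C(k) with A=k + 1, B=k + 3, C=k**2 + 3*k.
Solve (k + 1)·f(k+1) − (k + 2)·f(k) = k**2 + 3*k.
Bound: deg f ≤ 2.
Solving with deg f ≤ 2: f(k) = k*(k - 1).
R(k) = B(k−1)·f(k)/C(k) = (k - 1)*(k + 2)/(k + 3); s_k = R·t_k = k*(k - 1)/(k + 1).
s_(k+1) − s_k = k*(k + 3)/(k**2 + 3*k + 2) = t_k.
Sum = s_(9) − s_(2); s_(9) = 36/5, s_(2) = 2/3 ⇒ 98/15.

Σ = 98/15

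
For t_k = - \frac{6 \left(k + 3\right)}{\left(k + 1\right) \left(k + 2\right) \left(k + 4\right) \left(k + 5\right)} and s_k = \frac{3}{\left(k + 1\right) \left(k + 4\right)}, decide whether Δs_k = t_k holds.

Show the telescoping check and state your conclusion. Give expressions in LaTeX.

s_(k+1) = 3/((k + 2)*(k + 5))
s_(k+1) − s_k = 6*(-k - 3)/(k**4 + 12*k**3 + 49*k**2 + 78*k + 40)
(s_(k+1) − s_k) − t_k = 0

Valid — Δs_k = t_k.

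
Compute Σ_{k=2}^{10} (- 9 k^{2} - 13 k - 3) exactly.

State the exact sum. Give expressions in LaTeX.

The ratio is (9*k**2 + 31*k + 25)/(9*k**2 + 13*k + 3).
So A=1 and B=1, with C=k**2 + 13*k/9 + 1/3.
Set up (1)·f(k+1) − (1)·f(k) − (k**2 + 13*k/9 + 1/3) = 0.
Bound: deg f ≤ 3.
Solving with deg f ≤ 3: f(k) = k*(3*k**2 + 2*k - 2)/9.
So s_k = (B(k−1)f/C)·t_k = (k*(3*k**2 + 2*k - 2)/(9*k**2 + 13*k + 3))·t_k = k*(-3*k**2 - 2*k + 2).
Check: Δs_k = -9*k**2 - 13*k - 3. ✓
Evaluate s at k=11 and k=2: -4213 and -28; difference -4185.

Σ = -4185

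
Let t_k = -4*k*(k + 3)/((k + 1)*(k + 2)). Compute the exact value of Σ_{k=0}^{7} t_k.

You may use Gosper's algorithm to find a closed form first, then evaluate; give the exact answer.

t_(k+1)/t_k = (k + 1)**2*(k + 4)/(k*(k + 3)**2).
So A=k + 1 and B=k + 3, with C=k**2 + 3*k.
Key eq: (k + 1)·f(k+1) = (k + 2)·f(k) + (k**2 + 3*k).
Bound: deg f ≤ 2.
Match coefficients ⇒ f(k) = k*(k - 1).
Get s_k = R·t_k = 4*k*(1 - k)/(k + 1) with R(k) = B(k−1)f(k)/C(k) = (k - 1)*(k + 2)/(k + 3).
Δs = 4*k*(-k - 3)/(k**2 + 3*k + 2), as required.
Telescoping: Σ = s_(8) − s_(0) = -224/9 − (0) = -224/9.

Σ = -224/9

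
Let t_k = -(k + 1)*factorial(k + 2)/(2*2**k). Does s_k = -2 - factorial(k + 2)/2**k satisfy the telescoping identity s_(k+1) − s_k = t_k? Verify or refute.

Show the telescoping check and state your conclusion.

Valid: the claim telescopes to t_k.

s_(k+1) = -2**(-k - 1)*factorial(k + 3) - 2
s_(k+1) − s_k = -(k + 1)*factorial(k + 2)/(2*2**k)
(s_(k+1) − s_k) − t_k = 0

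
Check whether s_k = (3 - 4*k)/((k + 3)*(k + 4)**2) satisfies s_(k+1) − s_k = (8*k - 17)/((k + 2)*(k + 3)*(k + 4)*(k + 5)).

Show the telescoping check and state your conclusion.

Invalid: residual 2*(-12*k**2 - 32*k + 83)/(k**6 + 23*k**5 + 217*k**4 + 1073*k**3 + 2926*k**2 + 4160*k + 2400) ≠ 0.

s_(k+1) = (-4*k - 1)/((k + 4)*(k + 5)**2)
s_(k+1) − s_k = (8*k**2 + 15*k - 87)/(k**5 + 21*k**4 + 175*k**3 + 723*k**2 + 1480*k + 1200)
(s_(k+1) − s_k) − t_k = 2*(-12*k**2 - 32*k + 83)/(k**6 + 23*k**5 + 217*k**4 + 1073*k**3 + 2926*k**2 + 4160*k + 2400)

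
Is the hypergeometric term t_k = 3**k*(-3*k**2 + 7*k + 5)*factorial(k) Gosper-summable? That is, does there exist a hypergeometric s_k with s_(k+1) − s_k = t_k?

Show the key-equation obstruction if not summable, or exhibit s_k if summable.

Yes. s_k = -3**k*(k - 4)*factorial(k).

The ratio is 3*(3*k**3 + 2*k**2 - 10*k - 9)/(3*k**2 - 7*k - 5).
A = 3*k + 3, B = 1, C = k**2 - 7*k/3 - 5/3.
f must satisfy (3*k + 3)·f(k+1) − (1)·f(k) = k**2 - 7*k/3 - 5/3.
Bound: deg f ≤ 1.
Solving with deg f ≤ 1: f(k) = (k - 4)/3.
Get s_k = R·t_k = -3**k*(k - 4)*factorial(k) with R(k) = B(k−1)f(k)/C(k) = (k - 4)/(3*k**2 - 7*k - 5).
s_(k+1) − s_k = 3**k*(-3*k**2 + 7*k + 5)*factorial(k) = t_k.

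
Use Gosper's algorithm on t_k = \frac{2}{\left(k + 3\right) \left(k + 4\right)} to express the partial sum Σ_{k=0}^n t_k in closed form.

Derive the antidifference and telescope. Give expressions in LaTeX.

S(n) = \frac{2 \left(n + 1\right)}{3 \left(n + 4\right)}

Ratio r(k) = (k + 3)/(k + 5).
So A=k + 3 and B=k + 5, with C=1.
Key eq: (k + 3)·f(k+1) = (k + 4)·f(k) + (1).
d = 1 from the (1,1,0) case.
Solving with deg f ≤ 1: f(k) = k/3.
R(k) = B(k−1)·f(k)/C(k) = k*(k + 4)/3; s_k = R·t_k = 2*k/(3*(k + 3)).
Verify: 2/(k**2 + 7*k + 12) matches t_k.
Evaluate: s_(n+1) = 2*(n + 1)/(3*(n + 4)); subtract s_(0) = 0 ⇒ S(n) = 2*(n + 1)/(3*(n + 4)).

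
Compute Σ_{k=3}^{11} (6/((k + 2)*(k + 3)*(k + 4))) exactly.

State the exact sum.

The ratio is (k + 2)/(k + 5).
A = k + 2, B = k + 5, C = 1.
Solve (k + 2)·f(k+1) − (k + 4)·f(k) = 1.
From deg A=1, deg B=1, deg C=0: d=2.
Coefficient equations give f(k) = k*(k + 5)/12.
Certificate R = B(k−1)f/C = k*(k + 4)*(k + 5)/12 gives s_k = k*(k + 5)/(2*(k + 2)*(k + 3)).
Verify: 6/(k**3 + 9*k**2 + 26*k + 24) matches t_k.
Evaluate s at k=12 and k=3: 17/35 and 2/5; difference 3/35.

Σ = 3/35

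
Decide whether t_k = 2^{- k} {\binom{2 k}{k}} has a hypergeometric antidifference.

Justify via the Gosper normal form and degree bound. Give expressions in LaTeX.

Step 1: r(k) = (2*k + 1)/(k + 1).
Gosper form: A/B · C(k+1)/C(k) with A=2*k + 1, B=k + 1, C=1.
f must satisfy (2*k + 1)·f(k+1) − (k)·f(k) = 1.
Bound: deg f ≤ -1.
d = -1 < 0 ⇒ no nonzero polynomial f; not summable.

No. Not Gosper-summable.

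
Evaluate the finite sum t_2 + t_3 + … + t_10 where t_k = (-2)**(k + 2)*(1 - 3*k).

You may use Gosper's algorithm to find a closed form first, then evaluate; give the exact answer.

t_(k+1)/t_k = 2*(-3*k - 2)/(3*k - 1).
Gosper form: A/B · C(k+1)/C(k) with A=-2, B=1, C=k - 1/3.
Key eq: (-2)·f(k+1) = (1)·f(k) + (k - 1/3).
From deg A=0, deg B=0, deg C=1: d=1.
Match coefficients ⇒ f(k) = -(k - 1)/3.
Get s_k = R·t_k = (-2)**(k + 2)*(k - 1) with R(k) = B(k−1)f(k)/C(k) = -(k - 1)/(3*k - 1).
Check: Δs_k = (-2)**(k + 2)*(1 - 3*k). ✓
Evaluate s at k=11 and k=2: -81920 and 16; difference -81936.

Σ = -81936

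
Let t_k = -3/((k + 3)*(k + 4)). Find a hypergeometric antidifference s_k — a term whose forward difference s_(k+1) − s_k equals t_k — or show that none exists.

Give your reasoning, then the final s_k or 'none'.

s_k = -k/(k + 3)

r(k) = (k + 3)/(k + 5) after simplifying.
A = k + 3, B = k + 5, C = 1.
Solve (k + 3)·f(k+1) − (k + 4)·f(k) = 1.
d = 1 from the (1,1,0) case.
Match coefficients ⇒ f(k) = k/3.
Then R = B(k−1)f/C = k*(k + 4)/3, so s_k = R(k)·t_k = -k/(k + 3).
s_(k+1) − s_k = -3/(k**2 + 7*k + 12) = t_k.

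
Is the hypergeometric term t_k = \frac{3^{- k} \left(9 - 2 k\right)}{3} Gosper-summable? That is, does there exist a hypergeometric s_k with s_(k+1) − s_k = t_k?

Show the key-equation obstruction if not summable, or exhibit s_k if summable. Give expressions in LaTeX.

Ratio r(k) = (2*k - 7)/(3*(2*k - 9)).
A = 1/3, B = 1, C = k - 9/2.
Key eq: (1/3)·f(k+1) = (1)·f(k) + (k - 9/2).
Bound: deg f ≤ 1.
Solve for f: f(k) = -3*(k - 4)/2 (degree 1 ≤ 1).
Certificate R = B(k−1)f/C = -3*(k - 4)/(2*k - 9) gives s_k = (k - 4)/3**k.
Check: Δs_k = (9 - 2*k)/(3*3**k). ✓

Yes. s_k = 3^{- k} \left(k - 4\right).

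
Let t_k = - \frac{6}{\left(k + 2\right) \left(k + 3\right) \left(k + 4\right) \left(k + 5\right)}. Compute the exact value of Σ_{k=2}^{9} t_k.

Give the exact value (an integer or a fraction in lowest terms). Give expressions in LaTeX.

The ratio is (k + 2)/(k + 6).
Factor: A=k + 2; B=k + 6; C=1.
Need (k + 2)·f(k+1) − (k + 5)·f(k) = 1.
Degrees (1,1,0) ⇒ d ≤ 3.
A polynomial solution: f(k) = k*(k**2 + 9*k + 26)/72.
Get s_k = R·t_k = k*(-k**2 - 9*k - 26)/(12*(k + 2)*(k + 3)*(k + 4)) with R(k) = B(k−1)f(k)/C(k) = k*(k + 5)*(k**2 + 9*k + 26)/72.
Δs = -6/(k**4 + 14*k**3 + 71*k**2 + 154*k + 120), as required.
Evaluate s at k=10 and k=2: -15/182 and -1/15; difference -43/2730.

Σ = -43/2730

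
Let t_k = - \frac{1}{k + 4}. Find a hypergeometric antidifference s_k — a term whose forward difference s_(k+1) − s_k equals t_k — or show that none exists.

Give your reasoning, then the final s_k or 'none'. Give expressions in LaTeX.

Compute t_(k+1)/t_k: get (k + 4)/(k + 5).
Take A(k)=k + 4, B(k)=k + 5, C(k)=1.
Need (k + 4)·f(k+1) − (k + 4)·f(k) = 1.
From deg A=1, deg B=1, deg C=0: d=0.
Generic f = c0 gives residual -1; -1 = 0 cannot hold, so t_k is not Gosper-summable.

not Gosper-summable; s_k does not exist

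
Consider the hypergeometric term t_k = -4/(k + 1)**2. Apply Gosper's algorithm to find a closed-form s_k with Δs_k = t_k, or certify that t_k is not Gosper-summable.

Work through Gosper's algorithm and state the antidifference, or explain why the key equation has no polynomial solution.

The ratio is (k + 1)**2/(k + 2)**2.
Normal form (A,B,C) = (k**2 + 2*k + 1, k**2 + 4*k + 4, 1).
f must satisfy (k**2 + 2*k + 1)·f(k+1) − (k**2 + 2*k + 1)·f(k) = 1.
deg f ≤ 0 (via 2,2,0).
Generic f = c0 gives residual -1; -1 = 0 cannot hold, so t_k is not Gosper-summable.

no hypergeometric antidifference exists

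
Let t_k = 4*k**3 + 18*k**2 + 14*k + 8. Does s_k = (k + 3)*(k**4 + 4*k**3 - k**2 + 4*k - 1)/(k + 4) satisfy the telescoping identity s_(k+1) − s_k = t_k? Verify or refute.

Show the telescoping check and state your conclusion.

s_(k+1) = (k**5 + 12*k**4 + 49*k**3 + 86*k**2 + 79*k + 28)/(k + 5)
s_(k+1) − s_k = (4*k**5 + 51*k**4 + 226*k**3 + 407*k**2 + 292*k + 127)/(k**2 + 9*k + 20)
(s_(k+1) − s_k) − t_k = 3*(-k**4 - 10*k**3 - 29*k**2 - 20*k - 11)/(k**2 + 9*k + 20)

Invalid: residual 3*(-k**4 - 10*k**3 - 29*k**2 - 20*k - 11)/(k**2 + 9*k + 20) ≠ 0.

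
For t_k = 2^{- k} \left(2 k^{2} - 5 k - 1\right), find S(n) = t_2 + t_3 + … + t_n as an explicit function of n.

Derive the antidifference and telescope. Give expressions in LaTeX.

Step 1: r(k) = (2*k**2 - k - 4)/(2*(2*k**2 - 5*k - 1)).
Factor: A=1/2; B=1; C=k**2 - 5*k/2 - 1/2.
Solve (1/2)·f(k+1) − (1)·f(k) = k**2 - 5*k/2 - 1/2.
From deg A=0, deg B=0, deg C=2: d=2.
Solve for f: f(k) = -k*(2*k - 1) (degree 2 ≤ 2).
Get s_k = R·t_k = 2**(1 - k)*k*(1 - 2*k) with R(k) = B(k−1)f(k)/C(k) = -2*k*(2*k - 1)/(2*k**2 - 5*k - 1).
Check: Δs_k = (2*k**2 - 5*k - 1)/2**k. ✓
Σ_(k=2)^n t_k = s_(n+1) − s_(2) = ((-2*n**2 - 3*n - 1)/2**n) − (-3), i.e. (3*2**n - 2*n**2 - 3*n - 1)/2**n.

S(n) = 2^{- n} \left(3 \cdot 2^{n} - 2 n^{2} - 3 n - 1\right)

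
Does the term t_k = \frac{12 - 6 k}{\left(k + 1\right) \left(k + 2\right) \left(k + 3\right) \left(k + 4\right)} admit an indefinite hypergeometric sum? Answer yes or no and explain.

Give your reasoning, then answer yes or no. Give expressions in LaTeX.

The ratio is (k - 1)*(k + 1)/((k - 2)*(k + 5)).
So A=k + 1 and B=k + 5, with C=k - 2.
f must satisfy (k + 1)·f(k+1) − (k + 4)·f(k) = k - 2.
deg f ≤ 3 (via 1,1,1).
A polynomial solution: f(k) = -k*(k**2 + 6*k + 17)/12.
Then R = B(k−1)f/C = -k*(k + 4)*(k**2 + 6*k + 17)/(12*(k - 2)), so s_k = R(k)·t_k = k*(k**2 + 6*k + 17)/(2*(k + 1)*(k + 2)*(k + 3)).
Verify: 6*(2 - k)/(k**4 + 10*k**3 + 35*k**2 + 50*k + 24) matches t_k.

Yes. s_k = \frac{k \left(k^{2} + 6 k + 17\right)}{2 \left(k + 1\right) \left(k + 2\right) \left(k + 3\right)}.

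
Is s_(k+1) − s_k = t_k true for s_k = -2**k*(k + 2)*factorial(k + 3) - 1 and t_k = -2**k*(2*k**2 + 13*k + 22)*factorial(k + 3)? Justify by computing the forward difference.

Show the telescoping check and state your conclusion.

s_(k+1) = -2**(k + 1)*(k + 3)*factorial(k + 4) - 1
s_(k+1) − s_k = -2**k*(2*k**2 + 13*k + 22)*factorial(k + 3)
(s_(k+1) − s_k) − t_k = 0

Valid: the claim telescopes to t_k.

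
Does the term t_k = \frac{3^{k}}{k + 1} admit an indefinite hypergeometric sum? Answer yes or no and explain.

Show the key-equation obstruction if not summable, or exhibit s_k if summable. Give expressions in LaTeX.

The ratio is 3*(k + 1)/(k + 2).
Gosper form: A/B · C(k+1)/C(k) with A=3*k + 3, B=k + 2, C=1.
Need (3*k + 3)·f(k+1) − (k + 1)·f(k) = 1.
Degrees (1,1,0) ⇒ d ≤ -1.
deg f ≤ -1 is impossible — no certificate.

No — key equation has no polynomial f.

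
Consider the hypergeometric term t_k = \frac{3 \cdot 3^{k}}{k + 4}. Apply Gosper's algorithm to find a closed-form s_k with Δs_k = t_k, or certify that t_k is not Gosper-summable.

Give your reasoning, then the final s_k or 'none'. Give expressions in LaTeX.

no hypergeometric antidifference exists

r(k) = 3*(k + 4)/(k + 5) after simplifying.
A = 3*k + 12, B = k + 5, C = 1.
f must satisfy (3*k + 12)·f(k+1) − (k + 4)·f(k) = 1.
Degrees (1,1,0) ⇒ d ≤ -1.
Bound -1 < 0, so the key equation has no polynomial solution.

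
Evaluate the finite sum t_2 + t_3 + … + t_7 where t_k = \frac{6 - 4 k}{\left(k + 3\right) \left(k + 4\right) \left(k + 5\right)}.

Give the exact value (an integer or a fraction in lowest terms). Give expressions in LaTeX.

Σ = -67/660

r(k) = (k + 3)*(2*k - 1)/((k + 6)*(2*k - 3)) after simplifying.
Factor: A=k + 3; B=k + 6; C=k - 3/2.
Set up (k + 3)·f(k+1) − (k + 5)·f(k) − (k - 3/2) = 0.
Degrees (1,1,1) ⇒ d ≤ 2.
Solving with deg f ≤ 2: f(k) = k*(k - 9)/16.
Then R = B(k−1)f/C = k*(k - 9)*(k + 5)/(8*(2*k - 3)), so s_k = R(k)·t_k = -k*(k - 9)/(4*(k + 3)*(k + 4)).
Verify: 2*(3 - 2*k)/(k**3 + 12*k**2 + 47*k + 60) matches t_k.
Σ_(k=2)^(7) t_k = s_(8) − s_(2) = 1/66 − (7/60) = -67/660.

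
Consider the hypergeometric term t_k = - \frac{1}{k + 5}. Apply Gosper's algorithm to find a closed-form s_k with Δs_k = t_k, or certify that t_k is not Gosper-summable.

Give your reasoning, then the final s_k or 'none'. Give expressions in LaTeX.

none (Gosper's algorithm certifies no s_k)

The ratio is (k + 5)/(k + 6).
A = k + 5, B = k + 6, C = 1.
Solve (k + 5)·f(k+1) − (k + 5)·f(k) = 1.
Degrees (1,1,0) ⇒ d ≤ 0.
Write f(k) = c0. Then LHS − RHS = -1, requiring -1 = 0: contradictory. No certificate.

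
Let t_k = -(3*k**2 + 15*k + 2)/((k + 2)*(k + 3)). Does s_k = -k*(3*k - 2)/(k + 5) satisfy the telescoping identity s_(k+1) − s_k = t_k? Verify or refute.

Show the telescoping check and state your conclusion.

Invalid: residual 3*(23*k**2 + 83*k + 10)/(k**4 + 16*k**3 + 91*k**2 + 216*k + 180) ≠ 0.

s_(k+1) = -(k + 1)*(3*k + 1)/(k + 6)
s_(k+1) − s_k = (-3*k**2 - 33*k - 5)/(k**2 + 11*k + 30)
(s_(k+1) − s_k) − t_k = 3*(23*k**2 + 83*k + 10)/(k**4 + 16*k**3 + 91*k**2 + 216*k + 180)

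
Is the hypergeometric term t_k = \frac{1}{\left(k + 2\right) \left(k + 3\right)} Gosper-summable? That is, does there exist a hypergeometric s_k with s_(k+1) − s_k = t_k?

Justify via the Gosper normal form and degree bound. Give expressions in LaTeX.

Yes. s_k = \frac{k}{2 \left(k + 2\right)}.

The ratio is (k + 2)/(k + 4).
Gosper form: A/B · C(k+1)/C(k) with A=k + 2, B=k + 4, C=1.
Solve (k + 2)·f(k+1) − (k + 3)·f(k) = 1.
deg f ≤ 1 (via 1,1,0).
Solve for f: f(k) = k/2 (degree 1 ≤ 1).
Then R = B(k−1)f/C = k*(k + 3)/2, so s_k = R(k)·t_k = k/(2*(k + 2)).
Check: Δs_k = 1/(k**2 + 5*k + 6). ✓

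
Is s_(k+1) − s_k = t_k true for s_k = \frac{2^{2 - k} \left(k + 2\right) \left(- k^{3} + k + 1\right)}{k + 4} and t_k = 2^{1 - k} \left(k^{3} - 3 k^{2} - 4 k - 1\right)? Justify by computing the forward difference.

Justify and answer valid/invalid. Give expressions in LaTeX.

s_(k+1) = 2**(1 - k)*(k + 3)*(k - (k + 1)**3 + 2)/(k + 5)
s_(k+1) − s_k = 2**(1 - k)*(k**5 + 4*k**4 - 17*k**3 - 65*k**2 - 51*k - 8)/(k**2 + 9*k + 20)
(s_(k+1) − s_k) − t_k = 2**(2 - k)*(-k**4 - 3*k**3 + 16*k**2 + 19*k + 6)/(k**2 + 9*k + 20)

Invalid: residual \frac{2^{2 - k} \left(- k^{4} - 3 k^{3} + 16 k^{2} + 19 k + 6\right)}{k^{2} + 9 k + 20} ≠ 0.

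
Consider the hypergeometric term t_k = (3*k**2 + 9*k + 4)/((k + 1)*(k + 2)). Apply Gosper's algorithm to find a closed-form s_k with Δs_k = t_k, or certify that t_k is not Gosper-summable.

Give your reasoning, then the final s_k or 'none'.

s_k = k*(3*k + 1)/(k + 1)

The ratio is (k + 1)*(9*k + 3*(k + 1)**2 + 13)/((k + 3)*(3*k**2 + 9*k + 4)).
So A=k + 1 and B=k + 3, with C=k**2 + 3*k + 4/3.
Solve (k + 1)·f(k+1) − (k + 2)·f(k) = k**2 + 3*k + 4/3.
From deg A=1, deg B=1, deg C=2: d=2.
Solve for f: f(k) = k*(3*k + 1)/3 (degree 2 ≤ 2).
Then R = B(k−1)f/C = k*(k + 2)*(3*k + 1)/(3*k**2 + 9*k + 4), so s_k = R(k)·t_k = k*(3*k + 1)/(k + 1).
Check: Δs_k = (3*k**2 + 9*k + 4)/(k**2 + 3*k + 2). ✓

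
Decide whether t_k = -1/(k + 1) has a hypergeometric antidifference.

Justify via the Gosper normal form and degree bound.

t_(k+1)/t_k = (k + 1)/(k + 2).
Normal form (A,B,C) = (k + 1, k + 2, 1).
Set up (k + 1)·f(k+1) − (k + 1)·f(k) − (1) = 0.
deg f ≤ 0 (via 1,1,0).
Write f(k) = c0. Then LHS − RHS = -1, requiring -1 = 0: contradictory. No certificate.

No — key equation has no polynomial f.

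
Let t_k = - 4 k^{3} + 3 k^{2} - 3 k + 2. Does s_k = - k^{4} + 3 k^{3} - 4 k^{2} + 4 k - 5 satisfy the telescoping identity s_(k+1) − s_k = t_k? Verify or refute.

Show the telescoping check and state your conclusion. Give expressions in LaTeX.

valid (s_(k+1) − s_k reduces to t_k)

s_(k+1) = -k**4 - k**3 - k**2 + k - 3
s_(k+1) − s_k = -4*k**3 + 3*k**2 - 3*k + 2
(s_(k+1) − s_k) − t_k = 0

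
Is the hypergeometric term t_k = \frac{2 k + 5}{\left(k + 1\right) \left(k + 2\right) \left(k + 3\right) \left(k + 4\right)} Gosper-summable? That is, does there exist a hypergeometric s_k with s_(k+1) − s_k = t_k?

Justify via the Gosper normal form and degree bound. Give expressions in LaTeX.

Step 1: r(k) = (k + 1)*(2*k + 7)/((k + 5)*(2*k + 5)).
A = k + 1, B = k + 5, C = k + 5/2.
Need (k + 1)·f(k+1) − (k + 4)·f(k) = k + 5/2.
From deg A=1, deg B=1, deg C=1: d=3.
Coefficient equations give f(k) = k*(k + 2)*(k + 4)/6.
Certificate R = B(k−1)f/C = k*(k + 2)*(k + 4)**2/(3*(2*k + 5)) gives s_k = k*(k + 4)/(3*(k**2 + 4*k + 3)).
Verify: (2*k + 5)/(k**4 + 10*k**3 + 35*k**2 + 50*k + 24) matches t_k.

Yes. s_k = \frac{k \left(k + 4\right)}{3 \left(k^{2} + 4 k + 3\right)}.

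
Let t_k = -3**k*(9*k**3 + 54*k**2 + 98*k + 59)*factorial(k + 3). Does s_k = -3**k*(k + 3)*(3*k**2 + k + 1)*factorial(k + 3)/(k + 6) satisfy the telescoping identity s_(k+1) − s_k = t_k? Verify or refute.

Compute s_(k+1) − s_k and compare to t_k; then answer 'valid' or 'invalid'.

Invalid: residual 3**(k + 1)*(9*k**4 + 108*k**3 + 419*k**2 + 646*k + 353)*factorial(k + 3)/((k + 6)*(k + 7)) ≠ 0.

s_(k+1) = -3**(k + 1)*(k + 4)*(3*k**2 + 7*k + 5)*factorial(k + 4)/(k + 7)
s_(k+1) − s_k = -3**k*(9*k**5 + 144*k**4 + 854*k**3 + 2344*k**2 + 2945*k + 1419)*factorial(k + 3)/((k + 6)*(k + 7))
(s_(k+1) − s_k) − t_k = 3**(k + 1)*(9*k**4 + 108*k**3 + 419*k**2 + 646*k + 353)*factorial(k + 3)/((k + 6)*(k + 7))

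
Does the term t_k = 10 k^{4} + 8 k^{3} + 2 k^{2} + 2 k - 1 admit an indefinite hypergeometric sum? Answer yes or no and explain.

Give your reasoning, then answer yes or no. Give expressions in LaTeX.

Yes. s_k = k \left(2 k^{4} - 3 k^{3} + 2 k - 2\right).

t_(k+1)/t_k = (10*k**4 + 48*k**3 + 86*k**2 + 70*k + 21)/(10*k**4 + 8*k**3 + 2*k**2 + 2*k - 1).
Factor: A=1; B=1; C=k**4 + 4*k**3/5 + k**2/5 + k/5 - 1/10.
Set up (1)·f(k+1) − (1)·f(k) − (k**4 + 4*k**3/5 + k**2/5 + k/5 - 1/10) = 0.
From deg A=0, deg B=0, deg C=4: d=5.
Coefficient equations give f(k) = k*(2*k**4 - 3*k**3 + 2*k - 2)/10.
So s_k = (B(k−1)f/C)·t_k = (k*(2*k**4 - 3*k**3 + 2*k - 2)/(10*k**4 + 8*k**3 + 2*k**2 + 2*k - 1))·t_k = k*(2*k**4 - 3*k**3 + 2*k - 2).
Check: Δs_k = 10*k**4 + 8*k**3 + 2*k**2 + 2*k - 1. ✓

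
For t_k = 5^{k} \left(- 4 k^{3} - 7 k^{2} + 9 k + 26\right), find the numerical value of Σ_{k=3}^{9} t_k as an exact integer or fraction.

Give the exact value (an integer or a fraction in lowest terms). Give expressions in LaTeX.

Σ = -7675781000

t_(k+1)/t_k = 5*(4*k**3 + 19*k**2 + 17*k - 24)/(4*k**3 + 7*k**2 - 9*k - 26).
So A=5 and B=1, with C=k**3 + 7*k**2/4 - 9*k/4 - 13/2.
Key eq: (5)·f(k+1) = (1)·f(k) + (k**3 + 7*k**2/4 - 9*k/4 - 13/2).
deg f ≤ 3 (via 0,0,3).
Solving with deg f ≤ 3: f(k) = (k**3 - 2*k**2 - k - 4)/4.
So s_k = (B(k−1)f/C)·t_k = ((k**3 - 2*k**2 - k - 4)/(4*k**3 + 7*k**2 - 9*k - 26))·t_k = 5**k*(-k**3 + 2*k**2 + k + 4).
Check: Δs_k = 5**k*(-4*k**3 - 7*k**2 + 9*k + 26). ✓
Sum = s_(10) − s_(3); s_(10) = -7675781250, s_(3) = -250 ⇒ -7675781000.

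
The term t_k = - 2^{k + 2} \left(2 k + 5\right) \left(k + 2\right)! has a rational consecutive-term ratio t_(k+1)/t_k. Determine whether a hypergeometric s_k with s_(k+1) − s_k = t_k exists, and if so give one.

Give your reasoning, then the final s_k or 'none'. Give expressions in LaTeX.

s_k = - 2^{k + 2} \left(k + 2\right)!

t_(k+1)/t_k = 2*(k + 3)*(2*k + 7)/(2*k + 5).
Gosper form: A/B · C(k+1)/C(k) with A=2*k + 6, B=1, C=k + 5/2.
Need (2*k + 6)·f(k+1) − (1)·f(k) = k + 5/2.
Bound: deg f ≤ 0.
Solve for f: f(k) = 1/2 (degree 0 ≤ 0).
Get s_k = R·t_k = -2**(k + 2)*factorial(k + 2) with R(k) = B(k−1)f(k)/C(k) = 1/(2*k + 5).
Verify: -2**(k + 2)*(2*k + 5)*factorial(k + 2) matches t_k.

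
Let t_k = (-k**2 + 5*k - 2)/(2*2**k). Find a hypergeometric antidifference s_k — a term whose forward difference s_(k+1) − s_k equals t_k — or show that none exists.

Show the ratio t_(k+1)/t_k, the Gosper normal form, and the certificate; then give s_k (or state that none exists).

s_k = k*(k - 3)/2**k

Ratio r(k) = (k**2 - 3*k - 2)/(2*(k**2 - 5*k + 2)).
Take A(k)=1/2, B(k)=1, C(k)=k**2 - 5*k + 2.
Key eq: (1/2)·f(k+1) = (1)·f(k) + (k**2 - 5*k + 2).
deg f ≤ 2 (via 0,0,2).
Solve for f: f(k) = -2*k*(k - 3) (degree 2 ≤ 2).
Certificate R = B(k−1)f/C = -2*k*(k - 3)/(k**2 - 5*k + 2) gives s_k = k*(k - 3)/2**k.
Verify: (-k**2 + 5*k - 2)/(2*2**k) matches t_k.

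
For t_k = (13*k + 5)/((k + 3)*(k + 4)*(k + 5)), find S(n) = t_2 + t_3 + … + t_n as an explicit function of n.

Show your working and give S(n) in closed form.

S(n) = (8*n**2 + 7*n - 15)/(5*(n**2 + 9*n + 20))

r(k) = (k + 3)*(13*k + 18)/((k + 6)*(13*k + 5)) after simplifying.
Gosper form: A/B · C(k+1)/C(k) with A=k + 3, B=k + 6, C=k + 5/13.
Set up (k + 3)·f(k+1) − (k + 5)·f(k) − (k + 5/13) = 0.
Degrees (1,1,1) ⇒ d ≤ 2.
Match coefficients ⇒ f(k) = k*(11*k - 1)/78.
Certificate R = B(k−1)f/C = k*(k + 5)*(11*k - 1)/(6*(13*k + 5)) gives s_k = k*(11*k - 1)/(6*(k + 3)*(k + 4)).
Δs = (13*k + 5)/(k**3 + 12*k**2 + 47*k + 60), as required.
s_(n+1) = (11*n**2 + 21*n + 10)/(6*(n**2 + 9*n + 20)) and s_(2) = 7/30, so S(n) = (8*n**2 + 7*n - 15)/(5*(n**2 + 9*n + 20)).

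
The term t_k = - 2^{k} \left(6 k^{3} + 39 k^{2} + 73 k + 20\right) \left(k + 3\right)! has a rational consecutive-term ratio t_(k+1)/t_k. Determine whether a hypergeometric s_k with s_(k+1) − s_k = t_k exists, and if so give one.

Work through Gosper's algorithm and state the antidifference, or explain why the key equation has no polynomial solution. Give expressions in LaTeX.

s_k = - 2^{k} \left(3 k^{2} + 3 k - 4\right) \left(k + 3\right)!

Compute t_(k+1)/t_k: get 2*(6*k**4 + 81*k**3 + 397*k**2 + 814*k + 552)/(6*k**3 + 39*k**2 + 73*k + 20).
So A=2*k + 8 and B=1, with C=k**3 + 13*k**2/2 + 73*k/6 + 10/3.
Key eq: (2*k + 8)·f(k+1) = (1)·f(k) + (k**3 + 13*k**2/2 + 73*k/6 + 10/3).
deg f ≤ 2 (via 1,0,3).
Solve for f: f(k) = (3*k**2 + 3*k - 4)/6 (degree 2 ≤ 2).
So s_k = (B(k−1)f/C)·t_k = ((3*k**2 + 3*k - 4)/(6*k**3 + 39*k**2 + 73*k + 20))·t_k = -2**k*(3*k**2 + 3*k - 4)*factorial(k + 3).
s_(k+1) − s_k = -2**k*(6*k**3 + 39*k**2 + 73*k + 20)*factorial(k + 3) = t_k.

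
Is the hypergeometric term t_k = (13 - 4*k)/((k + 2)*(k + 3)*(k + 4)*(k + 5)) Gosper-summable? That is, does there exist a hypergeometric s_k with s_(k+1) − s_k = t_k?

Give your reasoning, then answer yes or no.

Step 1: r(k) = (k + 2)*(4*k - 9)/((k + 6)*(4*k - 13)).
Normal form (A,B,C) = (k + 2, k + 6, k - 13/4).
Need (k + 2)·f(k+1) − (k + 5)·f(k) = k - 13/4.
deg f ≤ 3 (via 1,1,1).
Solving with deg f ≤ 3: f(k) = -k*(k**2 + 9*k + 42)/32.
So s_k = (B(k−1)f/C)·t_k = (-k*(k + 5)*(k**2 + 9*k + 42)/(8*(4*k - 13)))·t_k = k*(k**2 + 9*k + 42)/(8*(k + 2)*(k + 3)*(k + 4)).
Check: Δs_k = (13 - 4*k)/(k**4 + 14*k**3 + 71*k**2 + 154*k + 120). ✓

Yes. s_k = k*(k**2 + 9*k + 42)/(8*(k + 2)*(k + 3)*(k + 4)).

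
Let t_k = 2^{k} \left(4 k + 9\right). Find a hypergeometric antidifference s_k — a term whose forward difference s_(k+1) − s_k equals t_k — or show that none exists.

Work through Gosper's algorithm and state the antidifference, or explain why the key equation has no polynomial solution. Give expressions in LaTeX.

t_(k+1)/t_k = 2*(4*k + 13)/(4*k + 9).
Take A(k)=2, B(k)=1, C(k)=k + 9/4.
Need (2)·f(k+1) − (1)·f(k) = k + 9/4.
d = 1 from the (0,0,1) case.
Match coefficients ⇒ f(k) = (4*k + 1)/4.
Certificate R = B(k−1)f/C = (4*k + 1)/(4*k + 9) gives s_k = 2**k*(4*k + 1).
s_(k+1) − s_k = 2**k*(4*k + 9) = t_k.

s_k = 2^{k} \left(4 k + 1\right)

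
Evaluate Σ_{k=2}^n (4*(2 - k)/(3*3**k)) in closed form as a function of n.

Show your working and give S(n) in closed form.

S(n) = 3**(-n - 2)*(-3**n + 6*n - 3)

Ratio r(k) = (k - 1)/(3*(k - 2)).
A = 1/3, B = 1, C = k - 2.
f must satisfy (1/3)·f(k+1) − (1)·f(k) = k - 2.
Bound: deg f ≤ 1.
A polynomial solution: f(k) = -3*(2*k - 3)/4.
Then R = B(k−1)f/C = -3*(2*k - 3)/(4*(k - 2)), so s_k = R(k)·t_k = (2*k - 3)/3**k.
Check: Δs_k = 4*(2 - k)/(3*3**k). ✓
Σ_(k=2)^n t_k = s_(n+1) − s_(2) = (3**(-n - 1)*(2*n - 1)) − (1/9), i.e. 3**(-n - 2)*(-3**n + 6*n - 3).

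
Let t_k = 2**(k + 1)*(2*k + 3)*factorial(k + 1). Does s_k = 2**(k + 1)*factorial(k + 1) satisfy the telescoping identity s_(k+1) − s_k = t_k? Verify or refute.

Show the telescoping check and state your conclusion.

s_(k+1) = 2**(k + 2)*factorial(k + 2)
s_(k+1) − s_k = 2**(k + 1)*(2*k + 3)*factorial(k + 1)
(s_(k+1) − s_k) − t_k = 0

Valid — Δs_k = t_k.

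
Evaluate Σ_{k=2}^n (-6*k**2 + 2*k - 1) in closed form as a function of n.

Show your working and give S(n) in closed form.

S(n) = -2*n**3 - 2*n**2 - n + 5

Ratio r(k) = (6*k**2 + 10*k + 5)/(6*k**2 - 2*k + 1).
A = 1, B = 1, C = k**2 - k/3 + 1/6.
f must satisfy (1)·f(k+1) − (1)·f(k) = k**2 - k/3 + 1/6.
d = 3 from the (0,0,2) case.
Match coefficients ⇒ f(k) = k*(2*k**2 - 4*k + 3)/6.
Get s_k = R·t_k = k*(-2*k**2 + 4*k - 3) with R(k) = B(k−1)f(k)/C(k) = k*(2*k**2 - 4*k + 3)/(6*k**2 - 2*k + 1).
Check: Δs_k = -6*k**2 + 2*k - 1. ✓
Evaluate: s_(n+1) = -2*n**3 - 2*n**2 - n - 1; subtract s_(2) = -6 ⇒ S(n) = -2*n**3 - 2*n**2 - n + 5.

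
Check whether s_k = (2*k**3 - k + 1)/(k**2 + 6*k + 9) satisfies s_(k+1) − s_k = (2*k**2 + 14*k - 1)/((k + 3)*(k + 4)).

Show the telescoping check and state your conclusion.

Invalid: residual 2*(-14*k**2 - 48*k + 7)/(k**4 + 14*k**3 + 73*k**2 + 168*k + 144) ≠ 0.

s_(k+1) = (-k + 2*(k + 1)**3)/(6*k + (k + 1)**2 + 15)
s_(k+1) − s_k = (2*k**4 + 28*k**3 + 93*k**2 + 65*k + 2)/(k**4 + 14*k**3 + 73*k**2 + 168*k + 144)
(s_(k+1) − s_k) − t_k = 2*(-14*k**2 - 48*k + 7)/(k**4 + 14*k**3 + 73*k**2 + 168*k + 144)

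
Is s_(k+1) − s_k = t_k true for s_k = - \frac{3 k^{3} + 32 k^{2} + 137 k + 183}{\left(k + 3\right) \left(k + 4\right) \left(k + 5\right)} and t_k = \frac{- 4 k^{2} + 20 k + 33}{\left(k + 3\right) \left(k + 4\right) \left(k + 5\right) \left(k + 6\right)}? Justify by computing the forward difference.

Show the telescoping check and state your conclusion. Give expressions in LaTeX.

s_(k+1) = (-137*k - 3*(k + 1)**3 - 32*(k + 1)**2 - 320)/((k + 4)*(k + 5)*(k + 6))
s_(k+1) − s_k = (-4*k**2 + 20*k + 33)/(k**4 + 18*k**3 + 119*k**2 + 342*k + 360)
(s_(k+1) − s_k) − t_k = 0

valid; difference matches t_k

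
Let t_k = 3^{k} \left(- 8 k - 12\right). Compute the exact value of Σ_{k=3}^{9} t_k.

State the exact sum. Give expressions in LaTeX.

Σ = -2361636

r(k) = 3*(2*k + 5)/(2*k + 3) after simplifying.
A = 3, B = 1, C = k + 3/2.
Need (3)·f(k+1) − (1)·f(k) = k + 3/2.
Bound: deg f ≤ 1.
A polynomial solution: f(k) = k/2.
R(k) = B(k−1)·f(k)/C(k) = k/(2*k + 3); s_k = R·t_k = -4*3**k*k.
s_(k+1) − s_k = 3**k*(-8*k - 12) = t_k.
Sum = s_(10) − s_(3); s_(10) = -2361960, s_(3) = -324 ⇒ -2361636.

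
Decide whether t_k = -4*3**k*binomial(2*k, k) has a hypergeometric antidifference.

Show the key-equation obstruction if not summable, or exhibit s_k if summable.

No — key equation has no polynomial f.

t_(k+1)/t_k = 6*(2*k + 1)/(k + 1).
So A=12*k + 6 and B=k + 1, with C=1.
Key eq: (12*k + 6)·f(k+1) = (k)·f(k) + (1).
d = -1 from the (1,1,0) case.
Negative degree bound (-1): no f exists, t_k not Gosper-summable.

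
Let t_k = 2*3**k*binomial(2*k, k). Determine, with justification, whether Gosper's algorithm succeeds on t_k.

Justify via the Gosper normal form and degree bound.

The ratio is 6*(2*k + 1)/(k + 1).
Gosper form: A/B · C(k+1)/C(k) with A=12*k + 6, B=k + 1, C=1.
Key eq: (12*k + 6)·f(k+1) = (k)·f(k) + (1).
d = -1 from the (1,1,0) case.
Negative degree bound (-1): no f exists, t_k not Gosper-summable.

No — t_k has no hypergeometric antidifference.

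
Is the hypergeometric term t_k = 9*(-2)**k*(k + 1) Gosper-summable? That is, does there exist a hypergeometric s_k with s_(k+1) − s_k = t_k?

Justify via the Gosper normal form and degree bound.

Ratio r(k) = 2*(-k - 2)/(k + 1).
So A=-2 and B=1, with C=k + 1.
f must satisfy (-2)·f(k+1) − (1)·f(k) = k + 1.
d = 1 from the (0,0,1) case.
Match coefficients ⇒ f(k) = -(3*k + 1)/9.
So s_k = (B(k−1)f/C)·t_k = (-(3*k + 1)/(9*(k + 1)))·t_k = (-2)**k*(-3*k - 1).
Check: Δs_k = 9*(-2)**k*(k + 1). ✓

Yes. s_k = (-2)**k*(-3*k - 1).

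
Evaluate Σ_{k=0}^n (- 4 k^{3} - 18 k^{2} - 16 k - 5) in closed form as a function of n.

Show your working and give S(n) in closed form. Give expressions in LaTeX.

Ratio r(k) = (4*k**3 + 30*k**2 + 64*k + 43)/(4*k**3 + 18*k**2 + 16*k + 5).
Factor: A=1; B=1; C=k**3 + 9*k**2/2 + 4*k + 5/4.
f must satisfy (1)·f(k+1) − (1)·f(k) = k**3 + 9*k**2/2 + 4*k + 5/4.
d = 4 from the (0,0,3) case.
Solve for f: f(k) = k**3*(k + 4)/4 (degree 4 ≤ 4).
R(k) = B(k−1)·f(k)/C(k) = k**3*(k + 4)/(4*k**3 + 18*k**2 + 16*k + 5); s_k = R·t_k = k**3*(-k - 4).
Δs = k**3*(k + 4) - (k + 1)**3*(k + 5), as required.
Σ_(k=0)^n t_k = s_(n+1) − s_(0) = (-n**4 - 8*n**3 - 18*n**2 - 16*n - 5) − (0), i.e. -n**4 - 8*n**3 - 18*n**2 - 16*n - 5.

S(n) = - n^{4} - 8 n^{3} - 18 n^{2} - 16 n - 5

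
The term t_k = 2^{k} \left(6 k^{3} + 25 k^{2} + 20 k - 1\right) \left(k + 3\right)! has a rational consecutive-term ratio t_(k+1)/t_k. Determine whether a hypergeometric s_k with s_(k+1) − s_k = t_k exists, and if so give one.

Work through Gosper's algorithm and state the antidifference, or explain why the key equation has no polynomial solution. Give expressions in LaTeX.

t_(k+1)/t_k = 2*(6*k**4 + 67*k**3 + 260*k**2 + 402*k + 200)/(6*k**3 + 25*k**2 + 20*k - 1).
A = 2*k + 8, B = 1, C = k**3 + 25*k**2/6 + 10*k/3 - 1/6.
Solve (2*k + 8)·f(k+1) − (1)·f(k) = k**3 + 25*k**2/6 + 10*k/3 - 1/6.
Bound: deg f ≤ 2.
Coefficient equations give f(k) = (k - 1)*(3*k - 1)/6.
Certificate R = B(k−1)f/C = (k - 1)*(3*k - 1)/(6*k**3 + 25*k**2 + 20*k - 1) gives s_k = 2**k*(k - 1)*(3*k - 1)*factorial(k + 3).
Verify: 2**k*(6*k**3 + 25*k**2 + 20*k - 1)*factorial(k + 3) matches t_k.

s_k = 2^{k} \left(k - 1\right) \left(3 k - 1\right) \left(k + 3\right)!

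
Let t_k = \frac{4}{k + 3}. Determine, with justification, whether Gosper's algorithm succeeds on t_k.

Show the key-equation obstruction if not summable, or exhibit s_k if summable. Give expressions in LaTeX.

t_(k+1)/t_k = (k + 3)/(k + 4).
Gosper form: A/B · C(k+1)/C(k) with A=k + 3, B=k + 4, C=1.
Set up (k + 3)·f(k+1) − (k + 3)·f(k) − (1) = 0.
d = 0 from the (1,1,0) case.
Write f(k) = c0. Then LHS − RHS = -1, requiring -1 = 0: contradictory. No certificate.

No — the linear system for f has no solution.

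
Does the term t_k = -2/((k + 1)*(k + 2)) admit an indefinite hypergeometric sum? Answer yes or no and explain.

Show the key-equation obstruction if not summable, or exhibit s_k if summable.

r(k) = (k + 1)/(k + 3) after simplifying.
A = k + 1, B = k + 3, C = 1.
Key eq: (k + 1)·f(k+1) = (k + 2)·f(k) + (1).
From deg A=1, deg B=1, deg C=0: d=1.
Solve for f: f(k) = k (degree 1 ≤ 1).
R(k) = B(k−1)·f(k)/C(k) = k*(k + 2); s_k = R·t_k = -2*k/(k + 1).
s_(k+1) − s_k = -2/(k**2 + 3*k + 2) = t_k.

Yes. s_k = -2*k/(k + 1).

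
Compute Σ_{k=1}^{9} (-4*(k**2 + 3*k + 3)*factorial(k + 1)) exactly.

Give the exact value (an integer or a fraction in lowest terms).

Step 1: r(k) = (k + 2)*(3*k + (k + 1)**2 + 6)/(k**2 + 3*k + 3).
Normal form (A,B,C) = (k + 2, 1, k**2 + 3*k + 3).
Solve (k + 2)·f(k+1) − (1)·f(k) = k**2 + 3*k + 3.
Bound: deg f ≤ 1.
A polynomial solution: f(k) = k + 1.
Certificate R = B(k−1)f/C = (k + 1)/(k**2 + 3*k + 3) gives s_k = -4*(k + 1)*factorial(k + 1).
Δs = -4*(k**2 + 3*k + 3)*factorial(k + 1), as required.
Sum = s_(10) − s_(1); s_(10) = -1756339200, s_(1) = -16 ⇒ -1756339184.

Σ = -1756339184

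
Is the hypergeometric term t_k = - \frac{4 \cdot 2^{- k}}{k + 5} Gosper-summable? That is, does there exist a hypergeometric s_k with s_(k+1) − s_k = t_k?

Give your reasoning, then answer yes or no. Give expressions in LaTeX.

No. Not Gosper-summable.

Compute t_(k+1)/t_k: get (k + 5)/(2*(k + 6)).
Take A(k)=k/2 + 5/2, B(k)=k + 6, C(k)=1.
Solve (k/2 + 5/2)·f(k+1) − (k + 5)·f(k) = 1.
Bound: deg f ≤ -1.
d = -1 < 0 ⇒ no nonzero polynomial f; not summable.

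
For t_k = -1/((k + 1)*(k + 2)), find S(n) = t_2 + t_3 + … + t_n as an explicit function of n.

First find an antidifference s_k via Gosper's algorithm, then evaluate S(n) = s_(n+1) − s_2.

Ratio r(k) = (k + 1)/(k + 3).
A = k + 1, B = k + 3, C = 1.
Set up (k + 1)·f(k+1) − (k + 2)·f(k) − (1) = 0.
From deg A=1, deg B=1, deg C=0: d=1.
Solve for f: f(k) = k (degree 1 ≤ 1).
Then R = B(k−1)f/C = k*(k + 2), so s_k = R(k)·t_k = -k/(k + 1).
Δs = -1/(k**2 + 3*k + 2), as required.
Evaluate: s_(n+1) = (-n - 1)/(n + 2); subtract s_(2) = -2/3 ⇒ S(n) = (1 - n)/(3*(n + 2)).

S(n) = (1 - n)/(3*(n + 2))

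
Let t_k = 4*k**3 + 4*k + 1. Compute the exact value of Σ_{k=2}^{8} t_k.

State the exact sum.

Σ = 5327

Ratio r(k) = (4*k + 4*(k + 1)**3 + 5)/(4*k**3 + 4*k + 1).
A = 1, B = 1, C = k**3 + k + 1/4.
Key eq: (1)·f(k+1) = (1)·f(k) + (k**3 + k + 1/4).
Degrees (0,0,3) ⇒ d ≤ 4.
Solving with deg f ≤ 4: f(k) = k*(k**3 - 2*k**2 + 3*k - 1)/4.
Certificate R = B(k−1)f/C = k*(k**3 - 2*k**2 + 3*k - 1)/(4*k**3 + 4*k + 1) gives s_k = k*(k**3 - 2*k**2 + 3*k - 1).
Verify: 4*k**3 + 4*k + 1 matches t_k.
Evaluate s at k=9 and k=2: 5337 and 10; difference 5327.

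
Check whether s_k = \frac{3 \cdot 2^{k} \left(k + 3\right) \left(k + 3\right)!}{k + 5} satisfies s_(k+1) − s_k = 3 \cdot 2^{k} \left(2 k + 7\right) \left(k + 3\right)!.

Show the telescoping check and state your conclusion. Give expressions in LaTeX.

s_(k+1) = 6*2**k*(k + 4)*factorial(k + 4)/(k + 6)
s_(k+1) − s_k = 3*2**k*(2*k**3 + 25*k**2 + 103*k + 142)*factorial(k + 3)/((k + 5)*(k + 6))
(s_(k+1) − s_k) − t_k = -6*2**k*(2*k**2 + 17*k + 34)*factorial(k + 3)/((k + 5)*(k + 6))

Invalid: residual - \frac{6 \cdot 2^{k} \left(2 k^{2} + 17 k + 34\right) \left(k + 3\right)!}{\left(k + 5\right) \left(k + 6\right)} ≠ 0.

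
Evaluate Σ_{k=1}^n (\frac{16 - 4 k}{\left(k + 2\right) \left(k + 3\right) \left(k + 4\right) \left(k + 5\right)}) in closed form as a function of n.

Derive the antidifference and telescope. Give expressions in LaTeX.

S(n) = \frac{n \left(n^{2} + 12 n + 107\right)}{30 \left(n^{3} + 12 n^{2} + 47 n + 60\right)}

The ratio is (k - 3)*(k + 2)/((k - 4)*(k + 6)).
A = k + 2, B = k + 6, C = k - 4.
Need (k + 2)·f(k+1) − (k + 5)·f(k) = k - 4.
Bound: deg f ≤ 3.
Coefficient equations give f(k) = -k*(k**2 + 9*k + 38)/24.
Get s_k = R·t_k = k*(k**2 + 9*k + 38)/(6*(k + 2)*(k + 3)*(k + 4)) with R(k) = B(k−1)f(k)/C(k) = -k*(k + 5)*(k**2 + 9*k + 38)/(24*(k - 4)).
Check: Δs_k = 4*(4 - k)/(k**4 + 14*k**3 + 71*k**2 + 154*k + 120). ✓
s_(n+1) = (n**3 + 12*n**2 + 59*n + 48)/(6*(n**3 + 12*n**2 + 47*n + 60)) and s_(1) = 2/15, so S(n) = n*(n**2 + 12*n + 107)/(30*(n**3 + 12*n**2 + 47*n + 60)).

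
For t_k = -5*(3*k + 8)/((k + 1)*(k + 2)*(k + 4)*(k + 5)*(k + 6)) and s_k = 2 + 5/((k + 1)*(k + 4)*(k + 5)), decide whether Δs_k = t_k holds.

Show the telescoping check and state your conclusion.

Valid — Δs_k = t_k.

s_(k+1) = 2 + 5/((k + 2)*(k + 5)*(k + 6))
s_(k+1) − s_k = 5*(-3*k - 8)/(k**5 + 18*k**4 + 121*k**3 + 372*k**2 + 508*k + 240)
(s_(k+1) − s_k) − t_k = 0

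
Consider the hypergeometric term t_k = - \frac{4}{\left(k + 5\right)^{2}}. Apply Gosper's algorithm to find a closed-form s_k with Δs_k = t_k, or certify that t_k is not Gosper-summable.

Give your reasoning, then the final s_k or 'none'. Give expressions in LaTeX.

Ratio r(k) = (k + 5)**2/(k + 6)**2.
So A=k**2 + 10*k + 25 and B=k**2 + 12*k + 36, with C=1.
Need (k**2 + 10*k + 25)·f(k+1) − (k**2 + 10*k + 25)·f(k) = 1.
Degrees (2,2,0) ⇒ d ≤ 0.
Generic f = c0 gives residual -1; -1 = 0 cannot hold, so t_k is not Gosper-summable.

none (Gosper's algorithm certifies no s_k)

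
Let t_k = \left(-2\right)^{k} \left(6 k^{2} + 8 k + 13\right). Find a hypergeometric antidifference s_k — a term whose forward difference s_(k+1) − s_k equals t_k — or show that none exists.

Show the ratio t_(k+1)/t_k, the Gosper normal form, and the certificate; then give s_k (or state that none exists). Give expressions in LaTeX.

s_k = \left(-2\right)^{k} \left(- 2 k^{2} - 3\right)

Compute t_(k+1)/t_k: get 2*(-6*k**2 - 20*k - 27)/(6*k**2 + 8*k + 13).
Normal form (A,B,C) = (-2, 1, k**2 + 4*k/3 + 13/6).
f must satisfy (-2)·f(k+1) − (1)·f(k) = k**2 + 4*k/3 + 13/6.
Degrees (0,0,2) ⇒ d ≤ 2.
A polynomial solution: f(k) = -(2*k**2 + 3)/6.
R(k) = B(k−1)·f(k)/C(k) = -(2*k**2 + 3)/(6*k**2 + 8*k + 13); s_k = R·t_k = (-2)**k*(-2*k**2 - 3).
Δs = (-2)**k*(6*k**2 + 8*k + 13), as required.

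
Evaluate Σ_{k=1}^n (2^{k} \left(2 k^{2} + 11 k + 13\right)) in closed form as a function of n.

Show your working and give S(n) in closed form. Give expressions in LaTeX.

r(k) = 2*(2*k**2 + 15*k + 26)/(2*k**2 + 11*k + 13) after simplifying.
Gosper form: A/B · C(k+1)/C(k) with A=2, B=1, C=k**2 + 11*k/2 + 13/2.
f must satisfy (2)·f(k+1) − (1)·f(k) = k**2 + 11*k/2 + 13/2.
Degrees (0,0,2) ⇒ d ≤ 2.
Coefficient equations give f(k) = (2*k**2 + 3*k + 3)/2.
Certificate R = B(k−1)f/C = (2*k**2 + 3*k + 3)/(2*k**2 + 11*k + 13) gives s_k = 2**k*(2*k**2 + 3*k + 3).
Δs = 2**k*(2*k**2 + 11*k + 13), as required.
Σ_(k=1)^n t_k = s_(n+1) − s_(1) = (2**(n + 1)*(2*n**2 + 7*n + 8)) − (16), i.e. 4*2**n*n**2 + 14*2**n*n + 16*2**n - 16.

S(n) = 4 \cdot 2^{n} n^{2} + 14 \cdot 2^{n} n + 16 \cdot 2^{n} - 16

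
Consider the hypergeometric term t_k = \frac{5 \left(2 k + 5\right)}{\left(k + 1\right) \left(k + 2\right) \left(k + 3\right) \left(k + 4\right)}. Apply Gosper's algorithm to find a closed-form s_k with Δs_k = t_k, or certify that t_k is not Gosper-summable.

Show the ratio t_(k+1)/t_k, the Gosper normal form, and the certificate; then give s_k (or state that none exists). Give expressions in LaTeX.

Compute t_(k+1)/t_k: get (k + 1)*(2*k + 7)/((k + 5)*(2*k + 5)).
Gosper form: A/B · C(k+1)/C(k) with A=k + 1, B=k + 5, C=k + 5/2.
Need (k + 1)·f(k+1) − (k + 4)·f(k) = k + 5/2.
Degrees (1,1,1) ⇒ d ≤ 3.
A polynomial solution: f(k) = k*(k + 2)*(k + 4)/6.
R(k) = B(k−1)·f(k)/C(k) = k*(k + 2)*(k + 4)**2/(3*(2*k + 5)); s_k = R·t_k = 5*k*(k + 4)/(3*(k**2 + 4*k + 3)).
s_(k+1) − s_k = 5*(2*k + 5)/(k**4 + 10*k**3 + 35*k**2 + 50*k + 24) = t_k.

s_k = \frac{5 k \left(k + 4\right)}{3 \left(k^{2} + 4 k + 3\right)}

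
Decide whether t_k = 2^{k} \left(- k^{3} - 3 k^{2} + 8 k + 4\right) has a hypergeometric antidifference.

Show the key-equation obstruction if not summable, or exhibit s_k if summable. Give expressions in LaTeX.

t_(k+1)/t_k = 2*(k**3 + 6*k**2 + k - 8)/(k**3 + 3*k**2 - 8*k - 4).
Factor: A=2; B=1; C=k**3 + 3*k**2 - 8*k - 4.
Need (2)·f(k+1) − (1)·f(k) = k**3 + 3*k**2 - 8*k - 4.
deg f ≤ 3 (via 0,0,3).
Coefficient equations give f(k) = (k - 1)*(k**2 - 2*k - 4).
Then R = B(k−1)f/C = (k - 1)*(k**2 - 2*k - 4)/((k - 2)*(k**2 + 5*k + 2)), so s_k = R(k)·t_k = 2**k*(-k**3 + 3*k**2 + 2*k - 4).
Δs = 2**k*(-k**3 - 3*k**2 + 8*k + 4), as required.

Yes. s_k = 2^{k} \left(- k^{3} + 3 k^{2} + 2 k - 4\right).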